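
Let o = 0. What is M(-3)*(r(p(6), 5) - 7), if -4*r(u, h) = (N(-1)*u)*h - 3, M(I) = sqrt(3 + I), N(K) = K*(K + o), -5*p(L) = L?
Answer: 0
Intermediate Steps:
p(L) = -L/5
N(K) = K**2 (N(K) = K*(K + 0) = K*K = K**2)
r(u, h) = 3/4 - h*u/4 (r(u, h) = -(((-1)**2*u)*h - 3)/4 = -((1*u)*h - 3)/4 = -(u*h - 3)/4 = -(h*u - 3)/4 = -(-3 + h*u)/4 = 3/4 - h*u/4)
M(-3)*(r(p(6), 5) - 7) = sqrt(3 - 3)*((3/4 - 1/4*5*(-1/5*6)) - 7) = sqrt(0)*((3/4 - 1/4*5*(-6/5)) - 7) = 0*((3/4 + 3/2) - 7) = 0*(9/4 - 7) = 0*(-19/4) = 0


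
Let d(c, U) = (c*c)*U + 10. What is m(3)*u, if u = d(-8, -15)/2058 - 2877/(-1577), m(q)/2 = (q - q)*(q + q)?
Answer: 0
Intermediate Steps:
d(c, U) = 10 + U*c² (d(c, U) = c²*U + 10 = U*c² + 10 = 10 + U*c²)
m(q) = 0 (m(q) = 2*((q - q)*(q + q)) = 2*(0*(2*q)) = 2*0 = 0)
u = 2211358/1622733 (u = (10 - 15*(-8)²)/2058 - 2877/(-1577) = (10 - 15*64)*(1/2058) - 2877*(-1/1577) = (10 - 960)*(1/2058) + 2877/1577 = -950*1/2058 + 2877/1577 = -475/1029 + 2877/1577 = 2211358/1622733 ≈ 1.3627)
m(3)*u = 0*(2211358/1622733) = 0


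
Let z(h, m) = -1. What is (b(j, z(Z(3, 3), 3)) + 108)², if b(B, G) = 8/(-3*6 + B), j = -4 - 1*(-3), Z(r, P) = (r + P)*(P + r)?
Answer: 4177936/361 ≈ 11573.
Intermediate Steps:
Z(r, P) = (P + r)² (Z(r, P) = (P + r)*(P + r) = (P + r)²)
j = -1 (j = -4 + 3 = -1)
b(B, G) = 8/(-18 + B)
(b(j, z(Z(3, 3), 3)) + 108)² = (8/(-18 - 1) + 108)² = (8/(-19) + 108)² = (8*(-1/19) + 108)² = (-8/19 + 108)² = (2044/19)² = 4177936/361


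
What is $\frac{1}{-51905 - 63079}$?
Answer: $- \frac{1}{114984} \approx -8.6969 \cdot 10^{-6}$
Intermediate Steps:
$\frac{1}{-51905 - 63079} = \frac{1}{-114984} = - \frac{1}{114984}$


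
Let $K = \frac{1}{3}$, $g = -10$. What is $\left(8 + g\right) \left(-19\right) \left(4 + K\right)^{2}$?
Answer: $\frac{6422}{9} \approx 713.56$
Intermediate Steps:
$K = \frac{1}{3} \approx 0.33333$
$\left(8 + g\right) \left(-19\right) \left(4 + K\right)^{2} = \left(8 - 10\right) \left(-19\right) \left(4 + \frac{1}{3}\right)^{2} = \left(-2\right) \left(-19\right) \left(\frac{13}{3}\right)^{2} = 38 \cdot \frac{169}{9} = \frac{6422}{9}$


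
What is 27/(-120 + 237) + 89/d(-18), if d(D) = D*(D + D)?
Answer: 3101/8424 ≈ 0.36811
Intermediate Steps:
d(D) = 2*D**2 (d(D) = D*(2*D) = 2*D**2)
27/(-120 + 237) + 89/d(-18) = 27/(-120 + 237) + 89/((2*(-18)**2)) = 27/117 + 89/((2*324)) = 27*(1/117) + 89/648 = 3/13 + 89*(1/648) = 3/13 + 89/648 = 3101/8424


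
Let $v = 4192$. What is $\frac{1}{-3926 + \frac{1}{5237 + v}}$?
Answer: $- \frac{9429}{37018253} \approx -0.00025471$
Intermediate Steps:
$\frac{1}{-3926 + \frac{1}{5237 + v}} = \frac{1}{-3926 + \frac{1}{5237 + 4192}} = \frac{1}{-3926 + \frac{1}{9429}} = \frac{1}{- \frac{37018253}{9429}} = - \frac{9429}{37018253}$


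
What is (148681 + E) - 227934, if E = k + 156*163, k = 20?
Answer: -53805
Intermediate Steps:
E = 25448 (E = 20 + 156*163 = 20 + 25428 = 25448)
(148681 + E) - 227934 = (148681 + 25448) - 227934 = 174129 - 227934 = -53805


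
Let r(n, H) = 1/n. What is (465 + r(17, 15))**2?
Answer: 62504836/289 ≈ 2.1628e+5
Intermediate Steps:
(465 + r(17, 15))**2 = (465 + 1/17)**2 = (7906/17)**2 = 62504836/289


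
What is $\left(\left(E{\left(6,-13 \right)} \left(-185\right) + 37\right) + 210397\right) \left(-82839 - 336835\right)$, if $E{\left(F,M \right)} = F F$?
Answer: $-85518649676$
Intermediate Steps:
$E{\left(F,M \right)} = F^{2}$
$\left(\left(E{\left(6,-13 \right)} \left(-185\right) + 37\right) + 210397\right) \left(-82839 - 336835\right) = \left(\left(6^{2} \left(-185\right) + 37\right) + 210397\right) \left(-82839 - 336835\right) = \left(\left(36 \left(-185\right) + 37\right) + 210397\right) \left(-419674\right) = \left(\left(-6660 + 37\right) + 210397\right) \left(-419674\right) = \left(-6623 + 210397\right) \left(-419674\right) = 203774 \left(-419674\right) = -85518649676$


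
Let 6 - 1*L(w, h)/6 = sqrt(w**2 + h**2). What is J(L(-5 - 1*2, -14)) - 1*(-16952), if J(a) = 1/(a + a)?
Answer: 7085935/418 - 7*sqrt(5)/2508 ≈ 16952.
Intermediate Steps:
L(w, h) = 36 - 6*sqrt(h**2 + w**2) (L(w, h) = 36 - 6*sqrt(w**2 + h**2) = 36 - 6*sqrt(h**2 + w**2))
J(a) = 1/(2*a)
J(L(-5 - 1*2, -14)) - 1*(-16952) = 1/(2*(36 - 6*sqrt((-14)**2 + (-5 - 1*2)**2))) - 1*(-16952) = 1/(2*(36 - 6*sqrt(196 + (-5 - 2)**2))) + 16952 = 1/(2*(36 - 6*sqrt(196 + (-7)**2))) + 16952 = 1/(2*(36 - 6*sqrt(196 + 49))) + 16952 = 1/(2*(36 - 42*sqrt(5))) + 16952 = 16952 + 1/(2*(36 - 42*sqrt(5)))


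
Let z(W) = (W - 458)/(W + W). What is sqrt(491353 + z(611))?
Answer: sqrt(733729760218)/1222 ≈ 700.97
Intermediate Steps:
z(W) = (-458 + W)/(2*W) (z(W) = (-458 + W)/((2*W)) = (-458 + W)*(1/(2*W)) = (-458 + W)/(2*W))
sqrt(491353 + z(611)) = sqrt(491353 + (1/2)*(-458 + 611)/611) = sqrt(491353 + (1/2)*(1/611)*153) = sqrt(491353 + 153/1222) = sqrt(600433519/1222) = sqrt(733729760218)/1222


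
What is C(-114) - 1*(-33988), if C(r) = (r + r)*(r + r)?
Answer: 85972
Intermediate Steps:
C(r) = 4*r² (C(r) = (2*r)*(2*r) = 4*r²)
C(-114) - 1*(-33988) = 4*(-114)² - 1*(-33988) = 4*12996 + 33988 = 51984 + 33988 = 85972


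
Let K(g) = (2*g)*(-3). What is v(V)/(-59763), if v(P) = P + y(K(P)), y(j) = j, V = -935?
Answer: -425/5433 ≈ -0.078226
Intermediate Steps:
K(g) = -6*g
v(P) = -5*P (v(P) = P - 6*P = -5*P)
v(V)/(-59763) = -5*(-935)/(-59763) = 4675*(-1/59763) = -425/5433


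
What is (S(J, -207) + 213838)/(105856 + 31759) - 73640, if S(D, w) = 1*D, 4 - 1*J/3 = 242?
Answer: -10133755476/137615 ≈ -73639.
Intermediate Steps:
J = -714 (J = 12 - 3*242 = 12 - 726 = -714)
S(D, w) = D
(S(J, -207) + 213838)/(105856 + 31759) - 73640 = (-714 + 213838)/(105856 + 31759) - 73640 = 213124/137615 - 73640 = -10133755476/137615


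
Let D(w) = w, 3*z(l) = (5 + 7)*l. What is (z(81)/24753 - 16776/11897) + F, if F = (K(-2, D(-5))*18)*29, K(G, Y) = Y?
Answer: -256340337570/98162147 ≈ -2611.4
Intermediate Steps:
z(l) = 4*l (z(l) = ((5 + 7)*l)/3 = (12*l)/3 = 4*l)
F = -2610 (F = -5*18*29 = -90*29 = -2610)
(z(81)/24753 - 16776/11897) + F = ((4*81)/24753 - 16776/11897) - 2610 = (324*(1/24753) - 16776*1/11897) - 2610 = (108/8251 - 16776/11897) - 2610 = -137133900/98162147 - 2610 = -256340337570/98162147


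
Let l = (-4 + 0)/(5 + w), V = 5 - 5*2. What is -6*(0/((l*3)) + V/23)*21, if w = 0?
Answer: 630/23 ≈ 27.391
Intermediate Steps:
V = -5 (V = 5 - 10 = -5)
l = -4/5 (l = (-4 + 0)/(5 + 0) = -4/5 ≈ -0.80000)
-6*(0/((l*3)) + V/23)*21 = -6*(0/((-4/5*3)) - 5/23)*21 = -6*(0/(-12/5) - 5*1/23)*21 = -6*(0*(-5/12) - 5/23)*21 = -6*(0 - 5/23)*21 = -6*(-5/23)*21 = (30/23)*21 = 630/23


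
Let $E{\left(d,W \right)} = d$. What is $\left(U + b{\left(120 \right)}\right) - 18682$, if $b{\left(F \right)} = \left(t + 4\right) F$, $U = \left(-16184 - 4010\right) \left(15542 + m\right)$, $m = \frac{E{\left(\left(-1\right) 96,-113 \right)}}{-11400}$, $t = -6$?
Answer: $- \frac{149090264026}{475} \approx -3.1387 \cdot 10^{8}$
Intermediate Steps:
$m = \frac{4}{475}$ ($m = \frac{\left(-1\right) 96}{-11400} = \left(-96\right) \left(- \frac{1}{11400}\right) = \frac{4}{475} \approx 0.008421$)
$U = - \frac{149081276076}{475}$ ($U = \left(-16184 - 4010\right) \left(15542 + \frac{4}{475}\right) = \left(-20194\right) \frac{7382454}{475} = - \frac{149081276076}{475} \approx -3.1386 \cdot 10^{8}$)
$b{\left(F \right)} = - 2 F$ ($b{\left(F \right)} = \left(-6 + 4\right) F = - 2 F$)
$\left(U + b{\left(120 \right)}\right) - 18682 = \left(- \frac{149081276076}{475} - 240\right) - 18682 = - \frac{149081390076}{475} - 18682 = - \frac{149090264026}{475}$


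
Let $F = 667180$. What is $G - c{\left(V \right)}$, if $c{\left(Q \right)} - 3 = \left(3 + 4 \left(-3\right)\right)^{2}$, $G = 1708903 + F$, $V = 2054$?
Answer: $2375999$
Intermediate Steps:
$G = 2376083$ ($G = 1708903 + 667180 = 2376083$)
$c{\left(Q \right)} = 84$ ($c{\left(Q \right)} = 3 + \left(3 + 4 \left(-3\right)\right)^{2} = 3 + \left(3 - 12\right)^{2} = 3 + \left(-9\right)^{2} = 3 + 81 = 84$)
$G - c{\left(V \right)} = 2376083 - 84 = 2375999$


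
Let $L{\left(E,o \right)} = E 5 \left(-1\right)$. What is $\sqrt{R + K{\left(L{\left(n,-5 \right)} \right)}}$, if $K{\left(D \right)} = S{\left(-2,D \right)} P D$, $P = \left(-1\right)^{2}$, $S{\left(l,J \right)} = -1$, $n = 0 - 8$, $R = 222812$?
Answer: $2 \sqrt{55693} \approx 471.99$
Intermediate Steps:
$n = -8$ ($n = 0 - 8 = -8$)
$P = 1$
$L{\left(E,o \right)} = - 5 E$ ($L{\left(E,o \right)} = 5 E \left(-1\right) = - 5 E$)
$K{\left(D \right)} = - D$ ($K{\left(D \right)} = \left(-1\right) 1 D = - D$)
$\sqrt{R + K{\left(L{\left(n,-5 \right)} \right)}} = \sqrt{222812 - \left(-5\right) \left(-8\right)} = \sqrt{222812 - 40} = \sqrt{222772} = 2 \sqrt{55693}$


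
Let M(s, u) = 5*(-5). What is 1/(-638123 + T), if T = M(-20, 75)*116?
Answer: -1/641023 ≈ -1.5600e-6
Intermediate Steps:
M(s, u) = -25
T = -2900 (T = -25*116 = -2900)
1/(-638123 + T) = 1/(-638123 - 2900) = 1/(-641023) = -1/641023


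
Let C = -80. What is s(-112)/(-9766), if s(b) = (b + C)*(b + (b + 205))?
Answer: -96/257 ≈ -0.37354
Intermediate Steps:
s(b) = (-80 + b)*(205 + 2*b) (s(b) = (b - 80)*(b + (b + 205)) = (-80 + b)*(b + (205 + b)) = (-80 + b)*(205 + 2*b))
s(-112)/(-9766) = (-16400 + 2*(-112)² + 45*(-112))/(-9766) = (-16400 + 2*12544 - 5040)*(-1/9766) = (-16400 + 25088 - 5040)*(-1/9766) = 3648*(-1/9766) = -96/257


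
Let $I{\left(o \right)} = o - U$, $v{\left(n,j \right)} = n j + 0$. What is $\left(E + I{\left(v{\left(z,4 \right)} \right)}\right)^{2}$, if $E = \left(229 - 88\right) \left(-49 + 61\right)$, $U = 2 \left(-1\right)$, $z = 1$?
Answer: $2883204$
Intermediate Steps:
$U = -2$
$v{\left(n,j \right)} = j n$ ($v{\left(n,j \right)} = j n + 0 = j n$)
$I{\left(o \right)} = 2 + o$ ($I{\left(o \right)} = o - -2 = o + 2 = 2 + o$)
$E = 1692$ ($E = 141 \cdot 12 = 1692$)
$\left(E + I{\left(v{\left(z,4 \right)} \right)}\right)^{2} = \left(1692 + \left(2 + 4 \cdot 1\right)\right)^{2} = \left(1692 + \left(2 + 4\right)\right)^{2} = \left(1692 + 6\right)^{2} = 1698^{2} = 2883204$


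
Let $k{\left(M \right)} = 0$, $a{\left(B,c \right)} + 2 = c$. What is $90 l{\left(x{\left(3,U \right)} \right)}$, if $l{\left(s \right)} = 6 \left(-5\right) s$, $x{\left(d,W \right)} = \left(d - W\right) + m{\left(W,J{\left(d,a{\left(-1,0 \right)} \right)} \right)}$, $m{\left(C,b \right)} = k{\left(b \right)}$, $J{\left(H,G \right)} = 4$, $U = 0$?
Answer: $-8100$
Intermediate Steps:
$a{\left(B,c \right)} = -2 + c$
$m{\left(C,b \right)} = 0$
$x{\left(d,W \right)} = d - W$ ($x{\left(d,W \right)} = \left(d - W\right) + 0 = d - W$)
$l{\left(s \right)} = - 30 s$
$90 l{\left(x{\left(3,U \right)} \right)} = 90 \left(- 30 \left(3 - 0\right)\right) = 90 \left(- 30 \left(3 + 0\right)\right) = 90 \left(\left(-30\right) 3\right) = 90 \left(-90\right) = -8100$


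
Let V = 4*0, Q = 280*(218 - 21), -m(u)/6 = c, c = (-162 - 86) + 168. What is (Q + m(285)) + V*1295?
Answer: 55640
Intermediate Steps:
c = -80 (c = -248 + 168 = -80)
m(u) = 480 (m(u) = -6*(-80) = 480)
Q = 55160 (Q = 280*197 = 55160)
V = 0
(Q + m(285)) + V*1295 = (55160 + 480) + 0*1295 = 55640 + 0 = 55640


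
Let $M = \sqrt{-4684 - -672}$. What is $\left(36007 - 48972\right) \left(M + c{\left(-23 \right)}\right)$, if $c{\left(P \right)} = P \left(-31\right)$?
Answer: $-9244045 - 25930 i \sqrt{1003} \approx -9.244 \cdot 10^{6} - 8.2121 \cdot 10^{5} i$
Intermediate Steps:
$c{\left(P \right)} = - 31 P$
$M = 2 i \sqrt{1003}$ ($M = \sqrt{-4684 + 672} = \sqrt{-4012} = 2 i \sqrt{1003} \approx 63.34 i$)
$\left(36007 - 48972\right) \left(M + c{\left(-23 \right)}\right) = \left(36007 - 48972\right) \left(2 i \sqrt{1003} - -713\right) = - 12965 \left(2 i \sqrt{1003} + 713\right) = - 12965 \left(713 + 2 i \sqrt{1003}\right) = -9244045 - 25930 i \sqrt{1003}$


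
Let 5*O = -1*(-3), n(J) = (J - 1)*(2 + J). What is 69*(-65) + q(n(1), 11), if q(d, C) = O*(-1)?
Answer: -22428/5 ≈ -4485.6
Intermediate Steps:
n(J) = (-1 + J)*(2 + J)
O = ⅗ (O = (-1*(-3))/5 = (⅕)*3 = ⅗ ≈ 0.60000)
q(d, C) = -⅗ (q(d, C) = (⅗)*(-1) = -⅗)
69*(-65) + q(n(1), 11) = 69*(-65) - ⅗ = -4485 - ⅗ = -22428/5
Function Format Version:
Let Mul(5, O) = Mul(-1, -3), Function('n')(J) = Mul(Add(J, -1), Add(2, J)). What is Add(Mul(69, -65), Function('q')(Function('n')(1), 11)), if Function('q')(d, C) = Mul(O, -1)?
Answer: Rational(-22428, 5) ≈ -4485.6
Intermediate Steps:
Function('n')(J) = Mul(Add(-1, J), Add(2, J))
O = Rational(3, 5) (O = Mul(Rational(1, 5), Mul(-1, -3)) = Mul(Rational(1, 5), 3) = Rational(3, 5) ≈ 0.60000)
Function('q')(d, C) = Rational(-3, 5) (Function('q')(d, C) = Mul(Rational(3, 5), -1) = Rational(-3, 5))
Add(Mul(69, -65), Function('q')(Function('n')(1), 11)) = Add(Mul(69, -65), Rational(-3, 5)) = Add(-4485, Rational(-3, 5)) = Rational(-22428, 5)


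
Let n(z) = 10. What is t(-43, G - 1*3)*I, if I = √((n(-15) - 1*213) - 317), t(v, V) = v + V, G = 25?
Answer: -42*I*√130 ≈ -478.87*I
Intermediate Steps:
t(v, V) = V + v
I = 2*I*√130 (I = √((10 - 1*213) - 317) = √((10 - 213) - 317) = √(-203 - 317) = √(-520) = 2*I*√130 ≈ 22.803*I)
t(-43, G - 1*3)*I = ((25 - 1*3) - 43)*(2*I*√130) = ((25 - 3) - 43)*(2*I*√130) = (22 - 43)*(2*I*√130) = -42*I*√130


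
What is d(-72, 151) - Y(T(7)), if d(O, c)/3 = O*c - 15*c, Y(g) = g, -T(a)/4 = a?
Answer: -39383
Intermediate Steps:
T(a) = -4*a
d(O, c) = -45*c + 3*O*c (d(O, c) = 3*(O*c - 15*c) = 3*(-15*c + O*c) = -45*c + 3*O*c)
d(-72, 151) - Y(T(7)) = 3*151*(-15 - 72) - (-4)*7 = 3*151*(-87) - 1*(-28) = -39411 + 28 = -39383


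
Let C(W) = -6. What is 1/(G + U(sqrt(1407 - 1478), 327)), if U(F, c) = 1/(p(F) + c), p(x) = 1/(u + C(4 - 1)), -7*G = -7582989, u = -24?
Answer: 68663/74381539311 ≈ 9.2312e-7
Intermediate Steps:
G = 7582989/7 (G = -1/7*(-7582989) = 7582989/7 ≈ 1.0833e+6)
p(x) = -1/30 (p(x) = 1/(-24 - 6) = 1/(-30) = -1/30)
U(F, c) = 1/(-1/30 + c)
1/(G + U(sqrt(1407 - 1478), 327)) = 1/(7582989/7 + 30/(-1 + 30*327)) = 1/(7582989/7 + 30/(-1 + 9810)) = 1/(7582989/7 + 30/9809) = 1/(74381539311/68663) = 68663/74381539311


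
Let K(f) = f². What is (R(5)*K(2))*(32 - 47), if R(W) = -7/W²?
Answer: 84/5 ≈ 16.800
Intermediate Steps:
R(W) = -7/W²
(R(5)*K(2))*(32 - 47) = (-7/5²*2²)*(32 - 47) = (-7*1/25*4)*(-15) = -7/25*4*(-15) = -28/25*(-15) = 84/5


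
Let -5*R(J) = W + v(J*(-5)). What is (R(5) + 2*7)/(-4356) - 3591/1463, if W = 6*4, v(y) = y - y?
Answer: -26753/10890 ≈ -2.4567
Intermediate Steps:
v(y) = 0
W = 24
R(J) = -24/5 (R(J) = -(24 + 0)/5 = -⅕*24 = -24/5)
(R(5) + 2*7)/(-4356) - 3591/1463 = (-24/5 + 2*7)/(-4356) - 3591/1463 = (-24/5 + 14)*(-1/4356) - 3591*1/1463 = (46/5)*(-1/4356) - 27/11 = -23/10890 - 27/11 = -26753/10890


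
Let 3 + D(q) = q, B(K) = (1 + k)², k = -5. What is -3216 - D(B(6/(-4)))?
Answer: -3229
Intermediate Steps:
B(K) = 16 (B(K) = (1 - 5)² = (-4)² = 16)
D(q) = -3 + q
-3216 - D(B(6/(-4))) = -3216 - (-3 + 16) = -3216 - 1*13 = -3216 - 13 = -3229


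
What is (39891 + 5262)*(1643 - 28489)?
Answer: -1212177438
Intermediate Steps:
(39891 + 5262)*(1643 - 28489) = 45153*(-26846) = -1212177438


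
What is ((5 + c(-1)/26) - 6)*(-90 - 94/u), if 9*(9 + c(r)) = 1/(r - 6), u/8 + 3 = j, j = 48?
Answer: 2560063/21060 ≈ 121.56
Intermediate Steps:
u = 360 (u = -24 + 8*48 = -24 + 384 = 360)
c(r) = -9 + 1/(9*(-6 + r)) (c(r) = -9 + 1/(9*(r - 6)) = -9 + 1/(9*(-6 + r)))
((5 + c(-1)/26) - 6)*(-90 - 94/u) = ((5 + ((487 - 81*(-1))/(9*(-6 - 1)))/26) - 6)*(-90 - 94/360) = ((5 + ((1/9)*(487 + 81)/(-7))*(1/26)) - 6)*(-90 - 94*1/360) = ((5 + ((1/9)*(-1/7)*568)*(1/26)) - 6)*(-90 - 47/180) = ((5 - 568/63*1/26) - 6)*(-16247/180) = ((5 - 284/819) - 6)*(-16247/180) = (3811/819 - 6)*(-16247/180) = -1103/819*(-16247/180) = 2560063/21060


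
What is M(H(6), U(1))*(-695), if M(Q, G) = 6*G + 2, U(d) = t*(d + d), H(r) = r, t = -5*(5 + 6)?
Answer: 457310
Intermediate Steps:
t = -55 (t = -5*11 = -55)
U(d) = -110*d (U(d) = -55*(d + d) = -110*d)
M(Q, G) = 2 + 6*G
M(H(6), U(1))*(-695) = (2 + 6*(-110*1))*(-695) = (2 + 6*(-110))*(-695) = (2 - 660)*(-695) = -658*(-695) = 457310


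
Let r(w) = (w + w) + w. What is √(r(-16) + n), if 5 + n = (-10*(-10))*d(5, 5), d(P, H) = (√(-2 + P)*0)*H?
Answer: I*√53 ≈ 7.2801*I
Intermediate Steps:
d(P, H) = 0 (d(P, H) = 0*H = 0)
r(w) = 3*w (r(w) = 2*w + w = 3*w)
n = -5 (n = -5 - 10*(-10)*0 = -5 + 100*0 = -5 + 0 = -5)
√(r(-16) + n) = √(3*(-16) - 5) = √(-48 - 5) = √(-53) = I*√53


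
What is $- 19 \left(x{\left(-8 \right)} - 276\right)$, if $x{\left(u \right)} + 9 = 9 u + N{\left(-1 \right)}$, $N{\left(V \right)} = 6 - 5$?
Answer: $6764$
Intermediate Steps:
$N{\left(V \right)} = 1$ ($N{\left(V \right)} = 6 - 5 = 1$)
$x{\left(u \right)} = -8 + 9 u$ ($x{\left(u \right)} = -9 + \left(9 u + 1\right) = -9 + \left(1 + 9 u\right) = -8 + 9 u$)
$- 19 \left(x{\left(-8 \right)} - 276\right) = - 19 \left(\left(-8 + 9 \left(-8\right)\right) - 276\right) = - 19 \left(\left(-8 - 72\right) - 276\right) = - 19 \left(-80 - 276\right) = \left(-19\right) \left(-356\right) = 6764$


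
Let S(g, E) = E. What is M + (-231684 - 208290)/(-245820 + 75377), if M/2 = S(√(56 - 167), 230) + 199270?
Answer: 68007196974/170443 ≈ 3.9900e+5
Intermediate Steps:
M = 399000 (M = 2*(230 + 199270) = 2*199500 = 399000)
M + (-231684 - 208290)/(-245820 + 75377) = 399000 + (-231684 - 208290)/(-245820 + 75377) = 399000 - 439974/(-170443) = 399000 - 439974*(-1/170443) = 399000 + 439974/170443 = 68007196974/170443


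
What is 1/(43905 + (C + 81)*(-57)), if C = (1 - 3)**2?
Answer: 1/39060 ≈ 2.5602e-5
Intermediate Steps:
C = 4 (C = (-2)**2 = 4)
1/(43905 + (C + 81)*(-57)) = 1/(43905 + (4 + 81)*(-57)) = 1/(43905 + 85*(-57)) = 1/(43905 - 4845) = 1/39060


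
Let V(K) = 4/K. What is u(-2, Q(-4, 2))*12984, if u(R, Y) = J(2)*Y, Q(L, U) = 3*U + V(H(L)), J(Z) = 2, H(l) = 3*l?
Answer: 147152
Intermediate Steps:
Q(L, U) = 3*U + 4/(3*L) (Q(L, U) = 3*U + 4/((3*L)) = 3*U + 4*(1/(3*L)) = 3*U + 4/(3*L))
u(R, Y) = 2*Y
u(-2, Q(-4, 2))*12984 = (2*(3*2 + (4/3)/(-4)))*12984 = (2*(6 + (4/3)*(-¼)))*12984 = (2*(6 - ⅓))*12984 = (2*(17/3))*12984 = (34/3)*12984 = 147152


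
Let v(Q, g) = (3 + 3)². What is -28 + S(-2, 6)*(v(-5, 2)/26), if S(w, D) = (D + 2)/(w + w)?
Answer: -400/13 ≈ -30.769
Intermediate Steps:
S(w, D) = (2 + D)/(2*w) (S(w, D) = (2 + D)/((2*w)) = (2 + D)*(1/(2*w)) = (2 + D)/(2*w))
v(Q, g) = 36 (v(Q, g) = 6² = 36)
-28 + S(-2, 6)*(v(-5, 2)/26) = -28 + ((½)*(2 + 6)/(-2))*(36/26) = -28 + ((½)*(-½)*8)*(36*(1/26)) = -28 - 2*18/13 = -28 - 36/13 = -400/13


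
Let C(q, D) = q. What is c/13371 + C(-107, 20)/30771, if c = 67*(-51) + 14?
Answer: -35381470/137146347 ≈ -0.25798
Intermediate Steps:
c = -3403 (c = -3417 + 14 = -3403)
c/13371 + C(-107, 20)/30771 = -3403/13371 - 107/30771 = -35381470/137146347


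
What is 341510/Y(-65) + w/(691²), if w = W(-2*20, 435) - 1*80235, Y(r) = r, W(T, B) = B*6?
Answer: -2508762799/477481 ≈ -5254.2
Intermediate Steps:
W(T, B) = 6*B
w = -77625 (w = 6*435 - 1*80235 = 2610 - 80235 = -77625)
341510/Y(-65) + w/(691²) = 341510/(-65) - 77625/(691²) = 341510*(-1/65) - 77625/477481 = -5254 - 77625*1/477481 = -5254 - 77625/477481 = -2508762799/477481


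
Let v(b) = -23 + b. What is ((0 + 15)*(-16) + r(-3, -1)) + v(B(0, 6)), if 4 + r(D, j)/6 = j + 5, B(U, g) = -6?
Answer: -269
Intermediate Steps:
r(D, j) = 6 + 6*j (r(D, j) = -24 + 6*(j + 5) = -24 + 6*(5 + j) = -24 + (30 + 6*j) = 6 + 6*j)
((0 + 15)*(-16) + r(-3, -1)) + v(B(0, 6)) = ((0 + 15)*(-16) + (6 + 6*(-1))) + (-23 - 6) = (15*(-16) + (6 - 6)) - 29 = (-240 + 0) - 29 = -240 - 29 = -269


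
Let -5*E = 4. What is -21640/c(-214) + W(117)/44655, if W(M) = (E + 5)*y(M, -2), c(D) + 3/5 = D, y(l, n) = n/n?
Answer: 8052792511/79858025 ≈ 100.84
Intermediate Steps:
E = -4/5 (E = -1/5*4 = -4/5 ≈ -0.80000)
y(l, n) = 1
c(D) = -3/5 + D
W(M) = 21/5 (W(M) = (-4/5 + 5)*1 = (21/5)*1 = 21/5)
-21640/c(-214) + W(117)/44655 = -21640/(-3/5 - 214) + (21/5)/44655 = -21640/(-1073/5) + (21/5)*(1/44655) = -21640*(-5/1073) + 7/74425 = 108200/1073 + 7/74425 = 8052792511/79858025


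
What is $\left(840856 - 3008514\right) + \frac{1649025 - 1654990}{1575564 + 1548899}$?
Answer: $- \frac{6772767223619}{3124463} \approx -2.1677 \cdot 10^{6}$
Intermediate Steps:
$\left(840856 - 3008514\right) + \frac{1649025 - 1654990}{1575564 + 1548899} = -2167658 - \frac{5965}{3124463} = - \frac{6772767223619}{3124463}$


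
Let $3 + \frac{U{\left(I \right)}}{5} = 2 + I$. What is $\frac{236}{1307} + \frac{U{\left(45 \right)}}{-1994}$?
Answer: $\frac{91522}{1303079} \approx 0.070235$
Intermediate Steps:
$U{\left(I \right)} = -5 + 5 I$ ($U{\left(I \right)} = -15 + 5 \left(2 + I\right) = -15 + \left(10 + 5 I\right) = -5 + 5 I$)
$\frac{236}{1307} + \frac{U{\left(45 \right)}}{-1994} = \frac{236}{1307} + \frac{-5 + 5 \cdot 45}{-1994} = 236 \cdot \frac{1}{1307} + \left(-5 + 225\right) \left(- \frac{1}{1994}\right) = \frac{236}{1307} + 220 \left(- \frac{1}{1994}\right) = \frac{236}{1307} - \frac{110}{997} = \frac{91522}{1303079}$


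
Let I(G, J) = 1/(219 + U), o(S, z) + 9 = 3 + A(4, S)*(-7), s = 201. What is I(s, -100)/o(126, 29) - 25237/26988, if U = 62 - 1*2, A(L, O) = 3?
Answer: -63379103/67766868 ≈ -0.93525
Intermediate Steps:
U = 60 (U = 62 - 2 = 60)
o(S, z) = -27 (o(S, z) = -9 + (3 + 3*(-7)) = -9 + (3 - 21) = -9 - 18 = -27)
I(G, J) = 1/279 (I(G, J) = 1/(219 + 60) = 1/279)
I(s, -100)/o(126, 29) - 25237/26988 = (1/279)/(-27) - 25237/26988 = (1/279)*(-1/27) - 25237*1/26988 = -1/7533 - 25237/26988 = -63379103/67766868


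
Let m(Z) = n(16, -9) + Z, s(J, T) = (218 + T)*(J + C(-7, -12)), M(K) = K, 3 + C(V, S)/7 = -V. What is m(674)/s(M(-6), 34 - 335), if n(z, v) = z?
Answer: -345/913 ≈ -0.37788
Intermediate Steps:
C(V, S) = -21 - 7*V (C(V, S) = -21 + 7*(-V) = -21 - 7*V)
s(J, T) = (28 + J)*(218 + T) (s(J, T) = (218 + T)*(J + (-21 - 7*(-7))) = (218 + T)*(J + (-21 + 49)) = (218 + T)*(J + 28) = (218 + T)*(28 + J) = (28 + J)*(218 + T))
m(Z) = 16 + Z
m(674)/s(M(-6), 34 - 335) = (16 + 674)/(6104 + 28*(34 - 335) + 218*(-6) - 6*(34 - 335)) = 690/(6104 + 28*(-301) - 1308 - 6*(-301)) = 690/(6104 - 8428 - 1308 + 1806) = 690/(-1826) = 690*(-1/1826) = -345/913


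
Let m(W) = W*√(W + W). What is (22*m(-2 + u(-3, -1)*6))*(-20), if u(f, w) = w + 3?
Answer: -8800*√5 ≈ -19677.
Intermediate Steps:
u(f, w) = 3 + w
m(W) = √2*W^(3/2) (m(W) = W*√(2*W) = W*(√2*√W) = √2*W^(3/2))
(22*m(-2 + u(-3, -1)*6))*(-20) = (22*(√2*(-2 + (3 - 1)*6)^(3/2)))*(-20) = (22*(√2*(-2 + 2*6)^(3/2)))*(-20) = (22*(√2*(-2 + 12)^(3/2)))*(-20) = (22*(√2*10^(3/2)))*(-20) = (22*(√2*(10*√10)))*(-20) = (22*(20*√5))*(-20) = (440*√5)*(-20) = -8800*√5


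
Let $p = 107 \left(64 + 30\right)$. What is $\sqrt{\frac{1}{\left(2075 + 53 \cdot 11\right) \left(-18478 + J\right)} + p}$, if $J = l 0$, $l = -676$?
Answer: $\frac{\sqrt{6065568598136486721}}{24557262} \approx 100.29$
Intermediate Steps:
$p = 10058$ ($p = 107 \cdot 94 = 10058$)
$J = 0$ ($J = \left(-676\right) 0 = 0$)
$\sqrt{\frac{1}{\left(2075 + 53 \cdot 11\right) \left(-18478 + J\right)} + p} = \sqrt{\frac{1}{\left(2075 + 53 \cdot 11\right) \left(-18478 + 0\right)} + 10058} = \sqrt{\frac{1}{\left(2075 + 583\right) \left(-18478\right)} + 10058} = \sqrt{\frac{1}{2658 \left(-18478\right)} + 10058} = \sqrt{\frac{1}{-49114524} + 10058} = \sqrt{- \frac{1}{49114524} + 10058} = \sqrt{\frac{493993882391}{49114524}} = \frac{\sqrt{6065568598136486721}}{24557262}$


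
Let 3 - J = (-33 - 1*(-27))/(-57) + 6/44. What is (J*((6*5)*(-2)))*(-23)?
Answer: 795570/209 ≈ 3806.6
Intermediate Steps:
J = 1153/418 (J = 3 - ((-33 - 1*(-27))/(-57) + 6/44) = 3 - ((-33 + 27)*(-1/57) + 6*(1/44)) = 3 - (-6*(-1/57) + 3/22) = 3 - (2/19 + 3/22) = 3 - 1*101/418 = 3 - 101/418 = 1153/418 ≈ 2.7584)
(J*((6*5)*(-2)))*(-23) = (1153*((6*5)*(-2))/418)*(-23) = (1153*(30*(-2))/418)*(-23) = ((1153/418)*(-60))*(-23) = -34590/209*(-23) = 795570/209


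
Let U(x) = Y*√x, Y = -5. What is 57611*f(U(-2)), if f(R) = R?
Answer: -288055*I*√2 ≈ -4.0737e+5*I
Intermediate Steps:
U(x) = -5*√x
57611*f(U(-2)) = 57611*(-5*I*√2) = -288055*I*√2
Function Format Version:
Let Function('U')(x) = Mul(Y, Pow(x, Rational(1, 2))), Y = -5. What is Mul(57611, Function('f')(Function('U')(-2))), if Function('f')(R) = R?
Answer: Mul(-288055, I, Pow(2, Rational(1, 2))) ≈ Mul(-4.0737e+5, I)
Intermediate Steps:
Function('U')(x) = Mul(-5, Pow(x, Rational(1, 2)))
Mul(57611, Function('f')(Function('U')(-2))) = Mul(57611, Mul(-5, Pow(-2, Rational(1, 2)))) = Mul(57611, Mul(-5, Mul(I, Pow(2, Rational(1, 2))))) = Mul(57611, Mul(-5, I, Pow(2, Rational(1, 2)))) = Mul(-288055, I, Pow(2, Rational(1, 2)))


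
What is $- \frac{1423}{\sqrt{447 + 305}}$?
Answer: $- \frac{1423 \sqrt{47}}{188} \approx -51.891$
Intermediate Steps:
$- \frac{1423}{\sqrt{447 + 305}} = - \frac{1423}{\sqrt{752}} = - \frac{1423}{4 \sqrt{47}} = - 1423 \frac{\sqrt{47}}{188} = - \frac{1423 \sqrt{47}}{188}$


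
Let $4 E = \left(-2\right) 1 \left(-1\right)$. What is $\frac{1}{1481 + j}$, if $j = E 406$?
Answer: $\frac{1}{1684} \approx 0.00059382$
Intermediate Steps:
$E = \frac{1}{2}$ ($E = \frac{\left(-2\right) 1 \left(-1\right)}{4} = \frac{\left(-2\right) \left(-1\right)}{4} = \frac{1}{4} \cdot 2 = \frac{1}{2} \approx 0.5$)
$j = 203$ ($j = \frac{1}{2} \cdot 406 = 203$)
$\frac{1}{1481 + j} = \frac{1}{1481 + 203} = \frac{1}{1684}$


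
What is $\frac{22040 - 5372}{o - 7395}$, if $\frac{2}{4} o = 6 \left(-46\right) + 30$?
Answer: $- \frac{5556}{2629} \approx -2.1133$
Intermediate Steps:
$o = -492$ ($o = 2 \left(6 \left(-46\right) + 30\right) = 2 \left(-276 + 30\right) = 2 \left(-246\right) = -492$)
$\frac{22040 - 5372}{o - 7395} = \frac{22040 - 5372}{-492 - 7395} = \frac{16668}{-7887} = 16668 \left(- \frac{1}{7887}\right) = - \frac{5556}{2629}$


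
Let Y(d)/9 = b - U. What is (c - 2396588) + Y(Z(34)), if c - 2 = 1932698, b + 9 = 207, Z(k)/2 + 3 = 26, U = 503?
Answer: -466633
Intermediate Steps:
Z(k) = 46 (Z(k) = -6 + 2*26 = -6 + 52 = 46)
b = 198 (b = -9 + 207 = 198)
c = 1932700 (c = 2 + 1932698 = 1932700)
Y(d) = -2745 (Y(d) = 9*(198 - 1*503) = 9*(198 - 503) = 9*(-305) = -2745)
(c - 2396588) + Y(Z(34)) = (1932700 - 2396588) - 2745 = -463888 - 2745 = -466633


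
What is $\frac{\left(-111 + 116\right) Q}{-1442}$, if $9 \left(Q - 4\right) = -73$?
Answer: $\frac{185}{12978} \approx 0.014255$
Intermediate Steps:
$Q = - \frac{37}{9}$ ($Q = 4 + \frac{1}{9} \left(-73\right) = 4 - \frac{73}{9} = - \frac{37}{9} \approx -4.1111$)
$\frac{\left(-111 + 116\right) Q}{-1442} = \frac{\left(-111 + 116\right) \left(- \frac{37}{9}\right)}{-1442} = 5 \left(- \frac{37}{9}\right) \left(- \frac{1}{1442}\right) = \left(- \frac{185}{9}\right) \left(- \frac{1}{1442}\right) = \frac{185}{12978}$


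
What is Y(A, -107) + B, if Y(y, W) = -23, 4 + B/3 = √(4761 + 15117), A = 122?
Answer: -35 + 3*√19878 ≈ 387.97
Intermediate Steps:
B = -12 + 3*√19878 (B = -12 + 3*√(4761 + 15117) = -12 + 3*√19878 ≈ 410.97)
Y(A, -107) + B = -23 + (-12 + 3*√19878) = -35 + 3*√19878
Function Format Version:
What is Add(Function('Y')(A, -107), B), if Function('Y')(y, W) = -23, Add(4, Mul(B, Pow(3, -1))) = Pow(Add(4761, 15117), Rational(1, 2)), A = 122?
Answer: Add(-35, Mul(3, Pow(19878, Rational(1, 2)))) ≈ 387.97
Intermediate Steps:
B = Add(-12, Mul(3, Pow(19878, Rational(1, 2)))) (B = Add(-12, Mul(3, Pow(Add(4761, 15117), Rational(1, 2)))) = Add(-12, Mul(3, Pow(19878, Rational(1, 2)))) ≈ 410.97)
Add(Function('Y')(A, -107), B) = Add(-23, Add(-12, Mul(3, Pow(19878, Rational(1, 2))))) = Add(-35, Mul(3, Pow(19878, Rational(1, 2))))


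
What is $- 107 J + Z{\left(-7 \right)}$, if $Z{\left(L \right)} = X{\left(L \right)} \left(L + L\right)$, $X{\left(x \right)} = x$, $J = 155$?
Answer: $-16487$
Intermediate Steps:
$Z{\left(L \right)} = 2 L^{2}$ ($Z{\left(L \right)} = L \left(L + L\right) = L 2 L = 2 L^{2}$)
$- 107 J + Z{\left(-7 \right)} = \left(-107\right) 155 + 2 \left(-7\right)^{2} = -16585 + 2 \cdot 49 = -16585 + 98 = -16487$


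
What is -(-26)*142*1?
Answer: 3692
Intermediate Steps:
-(-26)*142*1 = -1*(-3692)*1 = 3692*1 = 3692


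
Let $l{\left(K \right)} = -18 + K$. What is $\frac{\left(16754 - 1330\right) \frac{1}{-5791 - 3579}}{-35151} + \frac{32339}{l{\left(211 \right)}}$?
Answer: $\frac{5325666753881}{31783709955} \approx 167.56$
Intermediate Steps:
$\frac{\left(16754 - 1330\right) \frac{1}{-5791 - 3579}}{-35151} + \frac{32339}{l{\left(211 \right)}} = \frac{\left(16754 - 1330\right) \frac{1}{-5791 - 3579}}{-35151} + \frac{32339}{-18 + 211} = \frac{15424}{-9370} \left(- \frac{1}{35151}\right) + \frac{32339}{193} = 15424 \left(- \frac{1}{9370}\right) \left(- \frac{1}{35151}\right) + 32339 \cdot \frac{1}{193} = \left(- \frac{7712}{4685}\right) \left(- \frac{1}{35151}\right) + \frac{32339}{193} = \frac{7712}{164682435} + \frac{32339}{193} = \frac{5325666753881}{31783709955}$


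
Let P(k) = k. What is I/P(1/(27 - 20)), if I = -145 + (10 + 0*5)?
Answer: -945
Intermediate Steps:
I = -135 (I = -145 + (10 + 0) = -145 + 10 = -135)
I/P(1/(27 - 20)) = -135/(1/(27 - 20)) = -135/(1/7) = -135/1/7 = -135*7 = -945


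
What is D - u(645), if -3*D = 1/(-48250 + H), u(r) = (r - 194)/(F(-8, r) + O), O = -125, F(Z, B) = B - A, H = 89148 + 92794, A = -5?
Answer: -60295267/70188300 ≈ -0.85905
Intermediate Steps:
H = 181942
F(Z, B) = 5 + B (F(Z, B) = B - 1*(-5) = B + 5 = 5 + B)
u(r) = (-194 + r)/(-120 + r) (u(r) = (r - 194)/((5 + r) - 125) = (-194 + r)/(-120 + r))
D = -1/401076 (D = -1/(3*(-48250 + 181942)) = -⅓/133692 = -⅓*1/133692 = -1/401076 ≈ -2.4933e-6)
D - u(645) = -1/401076 - (-194 + 645)/(-120 + 645) = -1/401076 - 451/525 = -60295267/70188300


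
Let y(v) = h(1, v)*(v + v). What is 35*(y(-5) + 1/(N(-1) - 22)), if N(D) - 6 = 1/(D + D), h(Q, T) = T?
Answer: 57680/33 ≈ 1747.9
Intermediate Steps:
N(D) = 6 + 1/(2*D) (N(D) = 6 + 1/(D + D) = 6 + 1/(2*D))
y(v) = 2*v² (y(v) = v*(v + v) = v*(2*v) = 2*v²)
35*(y(-5) + 1/(N(-1) - 22)) = 35*(2*(-5)² + 1/((6 + (½)/(-1)) - 22)) = 35*(2*25 + 1/((6 + (½)*(-1)) - 22)) = 35*(50 + 1/((6 - ½) - 22)) = 35*(50 + 1/(11/2 - 22)) = 35*(50 + 1/(-33/2)) = 35*(50 - 2/33) = 35*(1648/33) = 57680/33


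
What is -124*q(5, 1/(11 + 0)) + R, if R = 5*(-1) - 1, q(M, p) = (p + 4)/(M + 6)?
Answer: -6306/121 ≈ -52.116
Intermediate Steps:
q(M, p) = (4 + p)/(6 + M)
R = -6 (R = -5 - 1 = -6)
-124*q(5, 1/(11 + 0)) + R = -124*(4 + 1/(11 + 0))/(6 + 5) - 6 = -124*(4 + 1/11)/11 - 6 = -124*45/(11*11) - 6 = -124*45/121 - 6 = -5580/121 - 6 = -6306/121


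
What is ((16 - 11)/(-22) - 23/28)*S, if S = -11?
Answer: 323/28 ≈ 11.536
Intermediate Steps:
((16 - 11)/(-22) - 23/28)*S = ((16 - 11)/(-22) - 23/28)*(-11) = (5*(-1/22) - 23*1/28)*(-11) = (-5/22 - 23/28)*(-11) = -323/308*(-11) = 323/28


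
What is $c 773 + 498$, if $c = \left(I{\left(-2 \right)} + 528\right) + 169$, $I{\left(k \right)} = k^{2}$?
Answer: $542371$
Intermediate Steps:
$c = 701$ ($c = \left(\left(-2\right)^{2} + 528\right) + 169 = \left(4 + 528\right) + 169 = 532 + 169 = 701$)
$c 773 + 498 = 701 \cdot 773 + 498 = 541873 + 498 = 542371$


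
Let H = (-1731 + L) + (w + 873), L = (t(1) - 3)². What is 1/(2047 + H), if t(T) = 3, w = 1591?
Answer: 1/2780 ≈ 0.00035971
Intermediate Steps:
L = 0 (L = (3 - 3)² = 0² = 0)
H = 733 (H = (-1731 + 0) + (1591 + 873) = -1731 + 2464 = 733)
1/(2047 + H) = 1/(2047 + 733) = 1/2780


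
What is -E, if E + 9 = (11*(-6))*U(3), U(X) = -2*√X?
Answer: 9 - 132*√3 ≈ -219.63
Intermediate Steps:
E = -9 + 132*√3 (E = -9 + (11*(-6))*(-2*√3) = -9 - (-132)*√3 = -9 + 132*√3 ≈ 219.63)
-E = -(-9 + 132*√3) = 9 - 132*√3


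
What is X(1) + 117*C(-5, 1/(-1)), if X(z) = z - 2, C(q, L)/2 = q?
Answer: -1171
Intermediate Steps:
C(q, L) = 2*q
X(z) = -2 + z
X(1) + 117*C(-5, 1/(-1)) = (-2 + 1) + 117*(2*(-5)) = -1 + 117*(-10) = -1 - 1170 = -1171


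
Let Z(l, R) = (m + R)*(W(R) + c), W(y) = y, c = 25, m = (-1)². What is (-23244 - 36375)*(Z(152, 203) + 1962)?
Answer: -2889971406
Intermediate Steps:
m = 1
Z(l, R) = (1 + R)*(25 + R) (Z(l, R) = (1 + R)*(R + 25) = (1 + R)*(25 + R))
(-23244 - 36375)*(Z(152, 203) + 1962) = (-23244 - 36375)*((25 + 203² + 26*203) + 1962) = -59619*((25 + 41209 + 5278) + 1962) = -59619*(46512 + 1962) = -59619*48474 = -2889971406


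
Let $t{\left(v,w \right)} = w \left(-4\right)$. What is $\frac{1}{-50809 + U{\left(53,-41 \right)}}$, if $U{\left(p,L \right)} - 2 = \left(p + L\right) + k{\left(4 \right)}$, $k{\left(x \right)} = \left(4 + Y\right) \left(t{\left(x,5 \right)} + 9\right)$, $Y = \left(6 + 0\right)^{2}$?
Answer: $- \frac{1}{51235} \approx -1.9518 \cdot 10^{-5}$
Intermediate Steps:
$t{\left(v,w \right)} = - 4 w$
$Y = 36$ ($Y = 6^{2} = 36$)
$k{\left(x \right)} = -440$ ($k{\left(x \right)} = \left(4 + 36\right) \left(\left(-4\right) 5 + 9\right) = 40 \left(-20 + 9\right) = 40 \left(-11\right) = -440$)
$U{\left(p,L \right)} = -438 + L + p$ ($U{\left(p,L \right)} = 2 - \left(440 - L - p\right) = 2 + \left(-440 + L + p\right) = -438 + L + p$)
$\frac{1}{-50809 + U{\left(53,-41 \right)}} = \frac{1}{-50809 - 426} = \frac{1}{-51235} = - \frac{1}{51235}$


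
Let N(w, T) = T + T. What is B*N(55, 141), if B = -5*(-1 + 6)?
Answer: -7050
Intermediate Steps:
N(w, T) = 2*T
B = -25 (B = -5*5 = -25)
B*N(55, 141) = -50*141 = -25*282 = -7050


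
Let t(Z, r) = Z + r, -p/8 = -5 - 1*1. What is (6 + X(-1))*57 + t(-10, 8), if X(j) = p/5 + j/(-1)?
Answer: 4721/5 ≈ 944.20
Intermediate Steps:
p = 48 (p = -8*(-5 - 1*1) = -8*(-5 - 1) = -8*(-6) = 48)
X(j) = 48/5 - j (X(j) = 48/5 + j/(-1) = 48*(⅕) + j*(-1) = 48/5 - j)
(6 + X(-1))*57 + t(-10, 8) = (6 + (48/5 - 1*(-1)))*57 + (-10 + 8) = (6 + (48/5 + 1))*57 - 2 = (6 + 53/5)*57 - 2 = (83/5)*57 - 2 = 4731/5 - 2 = 4721/5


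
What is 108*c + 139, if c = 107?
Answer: 11695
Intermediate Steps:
108*c + 139 = 108*107 + 139 = 11556 + 139 = 11695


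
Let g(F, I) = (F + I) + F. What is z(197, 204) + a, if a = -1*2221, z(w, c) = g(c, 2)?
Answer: -1811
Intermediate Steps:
g(F, I) = I + 2*F
z(w, c) = 2 + 2*c
a = -2221
z(197, 204) + a = (2 + 2*204) - 2221 = (2 + 408) - 2221 = 410 - 2221 = -1811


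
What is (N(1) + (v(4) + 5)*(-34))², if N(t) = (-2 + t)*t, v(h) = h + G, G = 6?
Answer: 261121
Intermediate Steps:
v(h) = 6 + h (v(h) = h + 6 = 6 + h)
N(t) = t*(-2 + t)
(N(1) + (v(4) + 5)*(-34))² = (1*(-2 + 1) + ((6 + 4) + 5)*(-34))² = (1*(-1) + (10 + 5)*(-34))² = (-1 + 15*(-34))² = (-1 - 510)² = (-511)² = 261121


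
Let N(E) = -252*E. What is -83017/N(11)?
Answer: 7547/252 ≈ 29.948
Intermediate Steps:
-83017/N(11) = -83017/((-252*11)) = -83017/(-2772) = -83017*(-1/2772) = 7547/252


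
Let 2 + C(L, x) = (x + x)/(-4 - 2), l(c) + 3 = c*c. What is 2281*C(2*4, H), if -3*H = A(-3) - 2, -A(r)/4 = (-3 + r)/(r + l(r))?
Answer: -9124/3 ≈ -3041.3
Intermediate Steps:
l(c) = -3 + c**2 (l(c) = -3 + c*c = -3 + c**2)
A(r) = -4*(-3 + r)/(-3 + r + r**2) (A(r) = -4*(-3 + r)/(r + (-3 + r**2)) = -4*(-3 + r)/(-3 + r + r**2))
H = -2 (H = -(4*(3 - 1*(-3))/(-3 - 3 + (-3)**2) - 2)/3 = -(4*(3 + 3)/(-3 - 3 + 9) - 2)/3 = -(4*6/3 - 2)/3 = -(4*(1/3)*6 - 2)/3 = -(8 - 2)/3 = -1/3*6 = -2)
C(L, x) = -2 - x/3 (C(L, x) = -2 + (x + x)/(-4 - 2) = -2 + (2*x)/(-6) = -2 + (2*x)*(-1/6) = -2 - x/3)
2281*C(2*4, H) = 2281*(-2 - 1/3*(-2)) = 2281*(-2 + 2/3) = 2281*(-4/3) = -9124/3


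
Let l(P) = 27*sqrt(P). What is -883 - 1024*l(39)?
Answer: -883 - 27648*sqrt(39) ≈ -1.7354e+5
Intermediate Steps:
-883 - 1024*l(39) = -883 - 27648*sqrt(39)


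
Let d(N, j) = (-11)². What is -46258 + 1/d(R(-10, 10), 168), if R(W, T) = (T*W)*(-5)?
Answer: -5597217/121 ≈ -46258.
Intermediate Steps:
R(W, T) = -5*T*W
d(N, j) = 121
-46258 + 1/d(R(-10, 10), 168) = -46258 + 1/121 = -5597217/121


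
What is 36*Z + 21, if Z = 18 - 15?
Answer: 129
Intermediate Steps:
Z = 3
36*Z + 21 = 36*3 + 21 = 108 + 21 = 129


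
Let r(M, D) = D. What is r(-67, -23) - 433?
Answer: -456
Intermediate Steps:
r(-67, -23) - 433 = -23 - 433 = -456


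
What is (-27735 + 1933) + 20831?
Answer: -4971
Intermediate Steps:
(-27735 + 1933) + 20831 = -25802 + 20831 = -4971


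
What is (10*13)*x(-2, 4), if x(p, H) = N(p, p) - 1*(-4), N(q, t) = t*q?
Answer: 1040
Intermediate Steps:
N(q, t) = q*t
x(p, H) = 4 + p**2 (x(p, H) = p*p - 1*(-4) = p**2 + 4 = 4 + p**2)
(10*13)*x(-2, 4) = (10*13)*(4 + (-2)**2) = 130*(4 + 4) = 130*8 = 1040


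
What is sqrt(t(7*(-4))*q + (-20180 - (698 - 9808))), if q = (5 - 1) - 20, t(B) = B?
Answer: I*sqrt(10622) ≈ 103.06*I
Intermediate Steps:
q = -16 (q = 4 - 20 = -16)
sqrt(t(7*(-4))*q + (-20180 - (698 - 9808))) = sqrt((7*(-4))*(-16) + (-20180 - (698 - 9808))) = sqrt(-28*(-16) + (-20180 - 1*(-9110))) = sqrt(448 + (-20180 + 9110)) = sqrt(448 - 11070) = sqrt(-10622) = I*sqrt(10622)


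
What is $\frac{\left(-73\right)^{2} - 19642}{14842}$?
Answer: $- \frac{14313}{14842} \approx -0.96436$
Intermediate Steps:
$\frac{\left(-73\right)^{2} - 19642}{14842} = \left(5329 - 19642\right) \frac{1}{14842} = \left(-14313\right) \frac{1}{14842} = - \frac{14313}{14842}$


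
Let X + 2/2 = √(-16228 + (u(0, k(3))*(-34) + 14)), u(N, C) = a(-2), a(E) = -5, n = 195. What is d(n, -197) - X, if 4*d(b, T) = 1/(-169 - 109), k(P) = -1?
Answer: 1111/1112 - 2*I*√4011 ≈ 0.9991 - 126.66*I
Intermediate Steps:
u(N, C) = -5
d(b, T) = -1/1112 (d(b, T) = 1/(4*(-169 - 109)) = (¼)/(-278) = (¼)*(-1/278) = -1/1112)
X = -1 + 2*I*√4011 (X = -1 + √(-16228 + (-5*(-34) + 14)) = -1 + √(-16228 + (170 + 14)) = -1 + √(-16228 + 184) = -1 + √(-16044) = -1 + 2*I*√4011 ≈ -1.0 + 126.66*I)
d(n, -197) - X = -1/1112 - (-1 + 2*I*√4011) = -1/1112 + (1 - 2*I*√4011) = 1111/1112 - 2*I*√4011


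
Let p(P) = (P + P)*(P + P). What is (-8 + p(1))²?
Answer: 16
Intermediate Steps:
p(P) = 4*P² (p(P) = (2*P)*(2*P) = 4*P²)
(-8 + p(1))² = (-8 + 4*1²)² = (-8 + 4*1)² = (-8 + 4)² = (-4)² = 16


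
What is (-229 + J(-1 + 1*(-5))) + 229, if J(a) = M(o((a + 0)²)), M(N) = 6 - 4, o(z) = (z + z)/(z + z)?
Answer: 2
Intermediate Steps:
o(z) = 1 (o(z) = (2*z)/((2*z)) = (2*z)*(1/(2*z)) = 1)
M(N) = 2
J(a) = 2
(-229 + J(-1 + 1*(-5))) + 229 = (-229 + 2) + 229 = -227 + 229 = 2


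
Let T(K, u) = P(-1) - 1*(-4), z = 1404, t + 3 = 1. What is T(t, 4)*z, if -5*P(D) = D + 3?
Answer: 25272/5 ≈ 5054.4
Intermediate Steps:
t = -2 (t = -3 + 1 = -2)
P(D) = -⅗ - D/5 (P(D) = -(D + 3)/5 = -(3 + D)/5 = -⅗ - D/5)
T(K, u) = 18/5 (T(K, u) = (-⅗ - ⅕*(-1)) - 1*(-4) = (-⅗ + ⅕) + 4 = -⅖ + 4 = 18/5)
T(t, 4)*z = (18/5)*1404 = 25272/5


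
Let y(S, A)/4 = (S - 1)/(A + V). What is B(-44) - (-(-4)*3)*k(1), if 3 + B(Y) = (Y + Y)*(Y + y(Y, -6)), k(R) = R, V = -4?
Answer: 2273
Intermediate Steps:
y(S, A) = 4*(-1 + S)/(-4 + A) (y(S, A) = 4*((S - 1)/(A - 4)) = 4*((-1 + S)/(-4 + A)) = 4*(-1 + S)/(-4 + A))
B(Y) = -3 + 2*Y*(2/5 + 3*Y/5) (B(Y) = -3 + (Y + Y)*(Y + 4*(-1 + Y)/(-4 - 6)) = -3 + (2*Y)*(Y + 4*(-1 + Y)/(-10)) = -3 + (2*Y)*(Y + 4*(-1/10)*(-1 + Y)) = -3 + (2*Y)*(Y + (2/5 - 2*Y/5)) = -3 + (2*Y)*(2/5 + 3*Y/5) = -3 + 2*Y*(2/5 + 3*Y/5))
B(-44) - (-(-4)*3)*k(1) = (-3 + (4/5)*(-44) + (6/5)*(-44)**2) - (-(-4)*3) = (-3 - 176/5 + (6/5)*1936) - (-1*(-12)) = (-3 - 176/5 + 11616/5) - 12 = 2285 - 1*12 = 2285 - 12 = 2273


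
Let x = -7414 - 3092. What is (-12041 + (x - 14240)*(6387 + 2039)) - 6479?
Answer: -208528316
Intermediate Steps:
x = -10506
(-12041 + (x - 14240)*(6387 + 2039)) - 6479 = (-12041 + (-10506 - 14240)*(6387 + 2039)) - 6479 = (-12041 - 24746*8426) - 6479 = (-12041 - 208509796) - 6479 = -208521837 - 6479 = -208528316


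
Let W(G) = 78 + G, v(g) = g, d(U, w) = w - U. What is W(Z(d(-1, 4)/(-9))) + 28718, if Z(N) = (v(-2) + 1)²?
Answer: 28797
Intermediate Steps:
Z(N) = 1 (Z(N) = (-2 + 1)² = (-1)² = 1)
W(Z(d(-1, 4)/(-9))) + 28718 = (78 + 1) + 28718 = 79 + 28718 = 28797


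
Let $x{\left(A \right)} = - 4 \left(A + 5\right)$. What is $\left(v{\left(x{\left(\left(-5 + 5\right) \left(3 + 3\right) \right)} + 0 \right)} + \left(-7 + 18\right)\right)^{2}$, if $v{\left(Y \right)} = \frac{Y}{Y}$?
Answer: $144$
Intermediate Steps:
$x{\left(A \right)} = -20 - 4 A$ ($x{\left(A \right)} = - 4 \left(5 + A\right) = -20 - 4 A$)
$v{\left(Y \right)} = 1$
$\left(v{\left(x{\left(\left(-5 + 5\right) \left(3 + 3\right) \right)} + 0 \right)} + \left(-7 + 18\right)\right)^{2} = \left(1 + \left(-7 + 18\right)\right)^{2} = \left(1 + 11\right)^{2} = 12^{2} = 144$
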